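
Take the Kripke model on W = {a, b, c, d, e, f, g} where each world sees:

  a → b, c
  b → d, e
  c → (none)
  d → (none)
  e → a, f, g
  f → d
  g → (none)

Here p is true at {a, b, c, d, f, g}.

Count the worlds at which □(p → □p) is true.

6

a: successors {b, c}; p → □p there: b:F, c:T. ✗
b: successors {d, e}; p → □p there: d:T, e:T. ✓
c: no successors, so □(p → □p) holds vacuously. ✓
d: no successors, so □(p → □p) holds vacuously. ✓
e: successors {a, f, g}; p → □p there: a:T, f:T, g:T. ✓
f: successors {d}; p → □p there: d:T. ✓
g: no successors, so □(p → □p) holds vacuously. ✓
Satisfying worlds: {b, c, d, e, f, g}.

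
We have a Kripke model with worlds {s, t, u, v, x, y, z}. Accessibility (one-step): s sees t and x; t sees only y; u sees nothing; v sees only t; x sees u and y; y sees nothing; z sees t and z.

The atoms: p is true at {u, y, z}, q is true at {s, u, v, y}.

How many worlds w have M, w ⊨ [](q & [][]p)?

4

s: successors {t, x}; q & [][]p there: t:F, x:F. ✗
t: successors {y}; q & [][]p there: y:T. ✓
u: no successors, so [](q & [][]p) holds vacuously. ✓
v: successors {t}; q & [][]p there: t:F. ✗
x: successors {u, y}; q & [][]p there: u:T, y:T. ✓
y: no successors, so [](q & [][]p) holds vacuously. ✓
z: successors {t, z}; q & [][]p there: t:F, z:F. ✗
Satisfying worlds: {t, u, x, y}.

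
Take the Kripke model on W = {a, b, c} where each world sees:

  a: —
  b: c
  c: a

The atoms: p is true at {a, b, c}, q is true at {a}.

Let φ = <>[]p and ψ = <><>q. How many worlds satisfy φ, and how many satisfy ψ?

2 and 1

For <>[]p:
a: no successors, so <>[]p fails. ✗
b: successors {c}; []p there: c:T. ✓
c: successors {a}; []p there: a:T. ✓
— 2 worlds.
For <><>q:
a: no successors, so <><>q fails. ✗
b: successors {c}; <>q there: c:T. ✓
c: successors {a}; <>q there: a:F. ✗
— 1 world.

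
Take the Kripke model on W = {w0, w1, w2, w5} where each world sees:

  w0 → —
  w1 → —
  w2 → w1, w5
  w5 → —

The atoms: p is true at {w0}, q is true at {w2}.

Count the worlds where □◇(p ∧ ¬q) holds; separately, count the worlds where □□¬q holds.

3 and 4

For □◇(p ∧ ¬q):
w0: no successors, so □◇(p ∧ ¬q) holds vacuously. ✓
w1: no successors, so □◇(p ∧ ¬q) holds vacuously. ✓
w2: successors {w1, w5}; ◇(p ∧ ¬q) there: w1:F, w5:F. ✗
w5: no successors, so □◇(p ∧ ¬q) holds vacuously. ✓
— 3 worlds.
For □□¬q:
w0: no successors, so □□¬q holds vacuously. ✓
w1: no successors, so □□¬q holds vacuously. ✓
w2: successors {w1, w5}; □¬q there: w1:T, w5:T. ✓
w5: no successors, so □□¬q holds vacuously. ✓
— 4 worlds.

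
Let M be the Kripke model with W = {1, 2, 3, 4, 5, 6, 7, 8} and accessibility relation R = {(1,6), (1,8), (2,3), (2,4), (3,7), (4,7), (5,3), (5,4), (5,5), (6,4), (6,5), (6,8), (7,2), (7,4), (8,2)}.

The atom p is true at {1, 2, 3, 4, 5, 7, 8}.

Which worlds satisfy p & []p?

{2, 3, 4, 5, 7, 8}

1: p is T, []p is F. ✗
2: p is T, []p is T. ✓
3: p is T, []p is T. ✓
4: p is T, []p is T. ✓
5: p is T, []p is T. ✓
6: p is F, []p is T. ✗
7: p is T, []p is T. ✓
8: p is T, []p is T. ✓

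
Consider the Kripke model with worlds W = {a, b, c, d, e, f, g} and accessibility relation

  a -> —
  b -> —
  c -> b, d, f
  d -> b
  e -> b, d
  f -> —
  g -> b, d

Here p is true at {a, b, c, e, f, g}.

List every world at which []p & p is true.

{a, b, f}

a: []p is T, p is T. ✓
b: []p is T, p is T. ✓
c: []p is F, p is T. ✗
d: []p is T, p is F. ✗
e: []p is F, p is T. ✗
f: []p is T, p is T. ✓
g: []p is F, p is T. ✗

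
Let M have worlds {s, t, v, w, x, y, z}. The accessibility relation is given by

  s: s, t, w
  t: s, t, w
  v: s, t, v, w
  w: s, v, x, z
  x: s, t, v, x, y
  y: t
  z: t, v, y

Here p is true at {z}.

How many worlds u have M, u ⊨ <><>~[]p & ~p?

6

s: <><>~[]p is T, ~p is T. ✓
t: <><>~[]p is T, ~p is T. ✓
v: <><>~[]p is T, ~p is T. ✓
w: <><>~[]p is T, ~p is T. ✓
x: <><>~[]p is T, ~p is T. ✓
y: <><>~[]p is T, ~p is T. ✓
z: <><>~[]p is T, ~p is F. ✗
Satisfying worlds: {s, t, v, w, x, y}.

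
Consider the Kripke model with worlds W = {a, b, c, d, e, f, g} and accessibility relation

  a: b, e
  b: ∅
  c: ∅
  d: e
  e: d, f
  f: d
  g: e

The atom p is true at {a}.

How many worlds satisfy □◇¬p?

a: successors {b, e}; ◇¬p there: b:F, e:T. ✗
b: no successors, so □◇¬p holds vacuously. ✓
c: no successors, so □◇¬p holds vacuously. ✓
d: successors {e}; ◇¬p there: e:T. ✓
e: successors {d, f}; ◇¬p there: d:T, f:T. ✓
f: successors {d}; ◇¬p there: d:T. ✓
g: successors {e}; ◇¬p there: e:T. ✓
Satisfying worlds: {b, c, d, e, f, g}.

6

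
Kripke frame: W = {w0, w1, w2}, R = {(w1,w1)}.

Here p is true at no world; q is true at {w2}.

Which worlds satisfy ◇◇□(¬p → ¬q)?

w0: no successors, so ◇◇□(¬p → ¬q) fails. ✗
w1: successors {w1}; ◇□(¬p → ¬q) there: w1:T. ✓
w2: no successors, so ◇◇□(¬p → ¬q) fails. ✗

{w1}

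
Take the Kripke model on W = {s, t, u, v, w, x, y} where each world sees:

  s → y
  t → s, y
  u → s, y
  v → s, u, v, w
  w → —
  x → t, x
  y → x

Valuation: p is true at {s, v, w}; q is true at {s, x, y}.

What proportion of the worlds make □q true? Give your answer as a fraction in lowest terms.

5/7

s: successors {y}; q there: y:T. ✓
t: successors {s, y}; q there: s:T, y:T. ✓
u: successors {s, y}; q there: s:T, y:T. ✓
v: successors {s, u, v, w}; q there: s:T, u:F, v:F, w:F. ✗
w: no successors, so □q holds vacuously. ✓
x: successors {t, x}; q there: t:F, x:T. ✗
y: successors {x}; q there: x:T. ✓
That's 5 of 7 worlds, so 5/7.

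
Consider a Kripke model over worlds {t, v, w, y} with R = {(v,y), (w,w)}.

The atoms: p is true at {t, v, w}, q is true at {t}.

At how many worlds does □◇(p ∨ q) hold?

3

t: no successors, so □◇(p ∨ q) holds vacuously. ✓
v: successors {y}; ◇(p ∨ q) there: y:F. ✗
w: successors {w}; ◇(p ∨ q) there: w:T. ✓
y: no successors, so □◇(p ∨ q) holds vacuously. ✓
Satisfying worlds: {t, w, y}.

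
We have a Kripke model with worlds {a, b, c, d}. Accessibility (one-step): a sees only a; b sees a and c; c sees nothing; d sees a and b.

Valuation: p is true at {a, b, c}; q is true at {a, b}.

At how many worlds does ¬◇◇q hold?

a: ◇◇q is T. ✗
b: ◇◇q is T. ✗
c: ◇◇q is F. ✓
d: ◇◇q is T. ✗
Satisfying worlds: {c}.

1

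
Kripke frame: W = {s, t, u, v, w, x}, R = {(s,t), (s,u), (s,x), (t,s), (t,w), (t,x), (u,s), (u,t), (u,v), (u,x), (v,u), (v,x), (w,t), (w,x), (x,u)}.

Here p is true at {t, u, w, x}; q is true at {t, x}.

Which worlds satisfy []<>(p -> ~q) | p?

s: []<>(p -> ~q) is T, p is F. ✓
t: []<>(p -> ~q) is F, p is T. ✓
u: []<>(p -> ~q) is T, p is T. ✓
v: []<>(p -> ~q) is T, p is F. ✓
w: []<>(p -> ~q) is T, p is T. ✓
x: []<>(p -> ~q) is T, p is T. ✓

{s, t, u, v, w, x}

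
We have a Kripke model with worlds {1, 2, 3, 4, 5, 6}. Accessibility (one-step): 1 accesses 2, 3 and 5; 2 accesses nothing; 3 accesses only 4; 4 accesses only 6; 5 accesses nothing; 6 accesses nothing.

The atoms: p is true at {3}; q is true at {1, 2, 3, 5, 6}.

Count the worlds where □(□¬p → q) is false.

1: successors {2, 3, 5}; □¬p → q there: 2:T, 3:T, 5:T. ✓
2: no successors, so □(□¬p → q) holds vacuously. ✓
3: successors {4}; □¬p → q there: 4:F. ✗
4: successors {6}; □¬p → q there: 6:T. ✓
5: no successors, so □(□¬p → q) holds vacuously. ✓
6: no successors, so □(□¬p → q) holds vacuously. ✓
Satisfying worlds: {1, 2, 4, 5, 6}.
So □(□¬p → q) fails at the other 1 world.

1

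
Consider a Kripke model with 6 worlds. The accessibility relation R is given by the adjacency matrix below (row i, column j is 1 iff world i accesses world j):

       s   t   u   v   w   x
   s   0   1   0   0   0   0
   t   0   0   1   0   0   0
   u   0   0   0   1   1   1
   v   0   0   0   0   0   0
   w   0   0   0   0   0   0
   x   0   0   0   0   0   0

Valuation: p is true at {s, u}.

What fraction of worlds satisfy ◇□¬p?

s: successors {t}; □¬p there: t:F. ✗
t: successors {u}; □¬p there: u:T. ✓
u: successors {v, w, x}; □¬p there: v:T, w:T, x:T. ✓
v: no successors, so ◇□¬p fails. ✗
w: no successors, so ◇□¬p fails. ✗
x: no successors, so ◇□¬p fails. ✗
That's 2 of 6 worlds, so 2/6 = 1/3.

1/3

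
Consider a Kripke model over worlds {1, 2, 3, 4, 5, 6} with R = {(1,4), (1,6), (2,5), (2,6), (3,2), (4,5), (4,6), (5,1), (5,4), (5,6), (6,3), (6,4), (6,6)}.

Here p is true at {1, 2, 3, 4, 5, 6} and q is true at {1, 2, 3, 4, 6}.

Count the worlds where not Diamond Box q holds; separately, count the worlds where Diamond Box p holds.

1 and 6

For not Diamond Box q:
1: Diamond Box q is T. ✗
2: Diamond Box q is T. ✗
3: Diamond Box q is F. ✓
4: Diamond Box q is T. ✗
5: Diamond Box q is T. ✗
6: Diamond Box q is T. ✗
— 1 world.
For Diamond Box p:
1: successors {4, 6}; Box p there: 4:T, 6:T. ✓
2: successors {5, 6}; Box p there: 5:T, 6:T. ✓
3: successors {2}; Box p there: 2:T. ✓
4: successors {5, 6}; Box p there: 5:T, 6:T. ✓
5: successors {1, 4, 6}; Box p there: 1:T, 4:T, 6:T. ✓
6: successors {3, 4, 6}; Box p there: 3:T, 4:T, 6:T. ✓
— 6 worlds.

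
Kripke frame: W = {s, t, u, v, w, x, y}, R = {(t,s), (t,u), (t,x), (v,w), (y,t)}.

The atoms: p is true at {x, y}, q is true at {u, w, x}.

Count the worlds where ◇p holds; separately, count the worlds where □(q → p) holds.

1 and 5

For ◇p:
s: no successors, so ◇p fails. ✗
t: successors {s, u, x}; p there: s:F, u:F, x:T. ✓
u: no successors, so ◇p fails. ✗
v: successors {w}; p there: w:F. ✗
w: no successors, so ◇p fails. ✗
x: no successors, so ◇p fails. ✗
y: successors {t}; p there: t:F. ✗
— 1 world.
For □(q → p):
s: no successors, so □(q → p) holds vacuously. ✓
t: successors {s, u, x}; q → p there: s:T, u:F, x:T. ✗
u: no successors, so □(q → p) holds vacuously. ✓
v: successors {w}; q → p there: w:F. ✗
w: no successors, so □(q → p) holds vacuously. ✓
x: no successors, so □(q → p) holds vacuously. ✓
y: successors {t}; q → p there: t:T. ✓
— 5 worlds.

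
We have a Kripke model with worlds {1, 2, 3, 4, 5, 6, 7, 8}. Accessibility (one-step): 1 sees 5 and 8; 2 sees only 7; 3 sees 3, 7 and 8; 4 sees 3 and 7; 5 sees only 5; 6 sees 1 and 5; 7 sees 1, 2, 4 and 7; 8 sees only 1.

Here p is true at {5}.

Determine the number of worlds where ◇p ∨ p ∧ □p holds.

3

1: ◇p is T, p ∧ □p is F. ✓
2: ◇p is F, p ∧ □p is F. ✗
3: ◇p is F, p ∧ □p is F. ✗
4: ◇p is F, p ∧ □p is F. ✗
5: ◇p is T, p ∧ □p is T. ✓
6: ◇p is T, p ∧ □p is F. ✓
7: ◇p is F, p ∧ □p is F. ✗
8: ◇p is F, p ∧ □p is F. ✗
Satisfying worlds: {1, 5, 6}.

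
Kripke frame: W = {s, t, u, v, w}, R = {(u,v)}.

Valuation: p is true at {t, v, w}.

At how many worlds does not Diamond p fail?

s: Diamond p is F. ✓
t: Diamond p is F. ✓
u: Diamond p is T. ✗
v: Diamond p is F. ✓
w: Diamond p is F. ✓
Satisfying worlds: {s, t, v, w}.
So not Diamond p fails at the other 1 world.

1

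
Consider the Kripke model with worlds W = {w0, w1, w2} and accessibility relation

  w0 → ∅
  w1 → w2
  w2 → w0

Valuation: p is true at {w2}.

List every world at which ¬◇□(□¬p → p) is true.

{w0, w1}

w0: ◇□(□¬p → p) is F. ✓
w1: ◇□(□¬p → p) is F. ✓
w2: ◇□(□¬p → p) is T. ✗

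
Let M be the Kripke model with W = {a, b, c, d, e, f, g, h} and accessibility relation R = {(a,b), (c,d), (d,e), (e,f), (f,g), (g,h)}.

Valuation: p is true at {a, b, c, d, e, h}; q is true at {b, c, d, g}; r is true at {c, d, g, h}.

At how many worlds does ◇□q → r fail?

2

a: ◇□q is T, r is F. ✗
b: ◇□q is F, r is F. ✓
c: ◇□q is F, r is T. ✓
d: ◇□q is F, r is T. ✓
e: ◇□q is T, r is F. ✗
f: ◇□q is F, r is F. ✓
g: ◇□q is T, r is T. ✓
h: ◇□q is F, r is T. ✓
Satisfying worlds: {b, c, d, f, g, h}.
So ◇□q → r fails at the other 2 worlds.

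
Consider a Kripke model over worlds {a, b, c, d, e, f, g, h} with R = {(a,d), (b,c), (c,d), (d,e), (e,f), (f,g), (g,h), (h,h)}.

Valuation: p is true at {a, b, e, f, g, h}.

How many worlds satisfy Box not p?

3

a: successors {d}; not p there: d:T. ✓
b: successors {c}; not p there: c:T. ✓
c: successors {d}; not p there: d:T. ✓
d: successors {e}; not p there: e:F. ✗
e: successors {f}; not p there: f:F. ✗
f: successors {g}; not p there: g:F. ✗
g: successors {h}; not p there: h:F. ✗
h: successors {h}; not p there: h:F. ✗
Satisfying worlds: {a, b, c}.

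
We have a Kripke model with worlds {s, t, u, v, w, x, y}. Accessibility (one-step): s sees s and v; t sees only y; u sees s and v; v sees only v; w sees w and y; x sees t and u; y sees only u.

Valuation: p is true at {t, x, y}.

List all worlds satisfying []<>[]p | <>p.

s: []<>[]p is F, <>p is F. ✗
t: []<>[]p is F, <>p is T. ✓
u: []<>[]p is F, <>p is F. ✗
v: []<>[]p is F, <>p is F. ✗
w: []<>[]p is F, <>p is T. ✓
x: []<>[]p is F, <>p is T. ✓
y: []<>[]p is F, <>p is F. ✗

{t, w, x}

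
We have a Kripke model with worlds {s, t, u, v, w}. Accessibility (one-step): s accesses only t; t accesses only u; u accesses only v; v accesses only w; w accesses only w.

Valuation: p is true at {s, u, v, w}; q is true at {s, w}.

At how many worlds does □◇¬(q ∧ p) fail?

s: successors {t}; ◇¬(q ∧ p) there: t:T. ✓
t: successors {u}; ◇¬(q ∧ p) there: u:T. ✓
u: successors {v}; ◇¬(q ∧ p) there: v:F. ✗
v: successors {w}; ◇¬(q ∧ p) there: w:F. ✗
w: successors {w}; ◇¬(q ∧ p) there: w:F. ✗
Satisfying worlds: {s, t}.
So □◇¬(q ∧ p) fails at the other 3 worlds.

3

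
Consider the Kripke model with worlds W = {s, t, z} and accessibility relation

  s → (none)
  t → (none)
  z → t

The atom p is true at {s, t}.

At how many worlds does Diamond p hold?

1

s: no successors, so Diamond p fails. ✗
t: no successors, so Diamond p fails. ✗
z: successors {t}; p there: t:T. ✓
Satisfying worlds: {z}.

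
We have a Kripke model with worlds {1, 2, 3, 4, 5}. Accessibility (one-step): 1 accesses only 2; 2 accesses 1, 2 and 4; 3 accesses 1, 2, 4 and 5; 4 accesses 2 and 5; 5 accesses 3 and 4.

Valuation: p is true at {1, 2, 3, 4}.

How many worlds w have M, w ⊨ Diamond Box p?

1: successors {2}; Box p there: 2:T. ✓
2: successors {1, 2, 4}; Box p there: 1:T, 2:T, 4:F. ✓
3: successors {1, 2, 4, 5}; Box p there: 1:T, 2:T, 4:F, 5:T. ✓
4: successors {2, 5}; Box p there: 2:T, 5:T. ✓
5: successors {3, 4}; Box p there: 3:F, 4:F. ✗
Satisfying worlds: {1, 2, 3, 4}.

4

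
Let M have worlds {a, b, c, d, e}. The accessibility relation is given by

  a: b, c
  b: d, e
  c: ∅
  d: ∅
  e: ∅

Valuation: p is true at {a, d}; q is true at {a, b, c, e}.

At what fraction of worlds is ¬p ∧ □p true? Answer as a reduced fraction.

2/5

a: ¬p is F, □p is F. ✗
b: ¬p is T, □p is F. ✗
c: ¬p is T, □p is T. ✓
d: ¬p is F, □p is T. ✗
e: ¬p is T, □p is T. ✓
That's 2 of 5 worlds, so 2/5.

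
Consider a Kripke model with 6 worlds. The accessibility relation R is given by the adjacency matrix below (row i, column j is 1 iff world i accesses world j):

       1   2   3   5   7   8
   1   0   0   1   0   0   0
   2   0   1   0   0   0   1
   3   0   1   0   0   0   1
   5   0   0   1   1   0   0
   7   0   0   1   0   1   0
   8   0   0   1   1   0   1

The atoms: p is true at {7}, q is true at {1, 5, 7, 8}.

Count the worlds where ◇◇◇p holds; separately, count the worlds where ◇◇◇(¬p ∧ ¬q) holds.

For ◇◇◇p:
1: successors {3}; ◇◇p there: 3:F. ✗
2: successors {2, 8}; ◇◇p there: 2:F, 8:F. ✗
3: successors {2, 8}; ◇◇p there: 2:F, 8:F. ✗
5: successors {3, 5}; ◇◇p there: 3:F, 5:F. ✗
7: successors {3, 7}; ◇◇p there: 3:F, 7:T. ✓
8: successors {3, 5, 8}; ◇◇p there: 3:F, 5:F, 8:F. ✗
— 1 world.
For ◇◇◇(¬p ∧ ¬q):
1: successors {3}; ◇◇(¬p ∧ ¬q) there: 3:T. ✓
2: successors {2, 8}; ◇◇(¬p ∧ ¬q) there: 2:T, 8:T. ✓
3: successors {2, 8}; ◇◇(¬p ∧ ¬q) there: 2:T, 8:T. ✓
5: successors {3, 5}; ◇◇(¬p ∧ ¬q) there: 3:T, 5:T. ✓
7: successors {3, 7}; ◇◇(¬p ∧ ¬q) there: 3:T, 7:T. ✓
8: successors {3, 5, 8}; ◇◇(¬p ∧ ¬q) there: 3:T, 5:T, 8:T. ✓
— 6 worlds.

1 and 6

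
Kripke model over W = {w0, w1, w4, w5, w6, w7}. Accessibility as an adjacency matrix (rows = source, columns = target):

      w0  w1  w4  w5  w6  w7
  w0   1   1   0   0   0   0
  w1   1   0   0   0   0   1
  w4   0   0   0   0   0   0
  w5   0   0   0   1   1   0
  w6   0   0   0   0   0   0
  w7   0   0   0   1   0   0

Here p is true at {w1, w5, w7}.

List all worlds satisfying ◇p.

{w0, w1, w5, w7}

w0: successors {w0, w1}; p there: w0:F, w1:T. ✓
w1: successors {w0, w7}; p there: w0:F, w7:T. ✓
w4: no successors, so ◇p fails. ✗
w5: successors {w5, w6}; p there: w5:T, w6:F. ✓
w6: no successors, so ◇p fails. ✗
w7: successors {w5}; p there: w5:T. ✓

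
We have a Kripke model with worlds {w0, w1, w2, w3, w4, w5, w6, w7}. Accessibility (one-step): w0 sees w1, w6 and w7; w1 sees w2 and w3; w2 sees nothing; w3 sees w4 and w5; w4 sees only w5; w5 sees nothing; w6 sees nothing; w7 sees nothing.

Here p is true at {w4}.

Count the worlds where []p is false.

4

w0: successors {w1, w6, w7}; p there: w1:F, w6:F, w7:F. ✗
w1: successors {w2, w3}; p there: w2:F, w3:F. ✗
w2: no successors, so []p holds vacuously. ✓
w3: successors {w4, w5}; p there: w4:T, w5:F. ✗
w4: successors {w5}; p there: w5:F. ✗
w5: no successors, so []p holds vacuously. ✓
w6: no successors, so []p holds vacuously. ✓
w7: no successors, so []p holds vacuously. ✓
Satisfying worlds: {w2, w5, w6, w7}.
So []p fails at the other 4 worlds.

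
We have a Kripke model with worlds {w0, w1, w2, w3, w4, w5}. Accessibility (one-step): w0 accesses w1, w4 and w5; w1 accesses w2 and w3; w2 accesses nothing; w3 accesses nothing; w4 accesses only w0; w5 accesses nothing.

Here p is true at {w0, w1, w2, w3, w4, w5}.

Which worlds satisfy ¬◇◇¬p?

{w0, w1, w2, w3, w4, w5}

w0: ◇◇¬p is F. ✓
w1: ◇◇¬p is F. ✓
w2: ◇◇¬p is F. ✓
w3: ◇◇¬p is F. ✓
w4: ◇◇¬p is F. ✓
w5: ◇◇¬p is F. ✓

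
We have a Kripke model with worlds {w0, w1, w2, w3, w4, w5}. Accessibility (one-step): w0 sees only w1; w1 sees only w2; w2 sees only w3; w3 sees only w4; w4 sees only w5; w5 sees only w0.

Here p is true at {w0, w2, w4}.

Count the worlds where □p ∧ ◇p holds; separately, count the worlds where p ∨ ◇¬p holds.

3 and 3

For □p ∧ ◇p:
w0: □p is F, ◇p is F. ✗
w1: □p is T, ◇p is T. ✓
w2: □p is F, ◇p is F. ✗
w3: □p is T, ◇p is T. ✓
w4: □p is F, ◇p is F. ✗
w5: □p is T, ◇p is T. ✓
— 3 worlds.
For p ∨ ◇¬p:
w0: p is T, ◇¬p is T. ✓
w1: p is F, ◇¬p is F. ✗
w2: p is T, ◇¬p is T. ✓
w3: p is F, ◇¬p is F. ✗
w4: p is T, ◇¬p is T. ✓
w5: p is F, ◇¬p is F. ✗
— 3 worlds.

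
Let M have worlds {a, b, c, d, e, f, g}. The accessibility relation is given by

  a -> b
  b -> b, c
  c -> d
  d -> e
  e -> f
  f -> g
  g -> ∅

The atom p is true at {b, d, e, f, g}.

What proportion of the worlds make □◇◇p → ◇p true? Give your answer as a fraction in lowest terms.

a: □◇◇p is T, ◇p is T. ✓
b: □◇◇p is T, ◇p is T. ✓
c: □◇◇p is T, ◇p is T. ✓
d: □◇◇p is T, ◇p is T. ✓
e: □◇◇p is F, ◇p is T. ✓
f: □◇◇p is F, ◇p is T. ✓
g: □◇◇p is T, ◇p is F. ✗
That's 6 of 7 worlds, so 6/7.

6/7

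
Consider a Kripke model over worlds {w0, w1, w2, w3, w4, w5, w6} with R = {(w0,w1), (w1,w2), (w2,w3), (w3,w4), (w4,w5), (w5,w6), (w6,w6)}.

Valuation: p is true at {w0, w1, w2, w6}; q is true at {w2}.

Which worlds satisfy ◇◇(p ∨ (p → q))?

w0: successors {w1}; ◇(p ∨ (p → q)) there: w1:T. ✓
w1: successors {w2}; ◇(p ∨ (p → q)) there: w2:T. ✓
w2: successors {w3}; ◇(p ∨ (p → q)) there: w3:T. ✓
w3: successors {w4}; ◇(p ∨ (p → q)) there: w4:T. ✓
w4: successors {w5}; ◇(p ∨ (p → q)) there: w5:T. ✓
w5: successors {w6}; ◇(p ∨ (p → q)) there: w6:T. ✓
w6: successors {w6}; ◇(p ∨ (p → q)) there: w6:T. ✓

{w0, w1, w2, w3, w4, w5, w6}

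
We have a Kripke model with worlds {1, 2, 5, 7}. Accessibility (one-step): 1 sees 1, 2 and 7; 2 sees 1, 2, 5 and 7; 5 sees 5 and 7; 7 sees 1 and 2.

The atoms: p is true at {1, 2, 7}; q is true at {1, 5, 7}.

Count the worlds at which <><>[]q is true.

1: successors {1, 2, 7}; <>[]q there: 1:F, 2:T, 7:F. ✓
2: successors {1, 2, 5, 7}; <>[]q there: 1:F, 2:T, 5:T, 7:F. ✓
5: successors {5, 7}; <>[]q there: 5:T, 7:F. ✓
7: successors {1, 2}; <>[]q there: 1:F, 2:T. ✓
Satisfying worlds: {1, 2, 5, 7}.

4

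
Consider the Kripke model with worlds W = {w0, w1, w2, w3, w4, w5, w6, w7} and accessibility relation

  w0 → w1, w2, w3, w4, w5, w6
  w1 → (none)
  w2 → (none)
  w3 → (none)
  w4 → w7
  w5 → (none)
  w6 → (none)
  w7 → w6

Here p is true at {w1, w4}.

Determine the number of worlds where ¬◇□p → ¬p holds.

w0: ¬◇□p is F, ¬p is T. ✓
w1: ¬◇□p is T, ¬p is F. ✗
w2: ¬◇□p is T, ¬p is T. ✓
w3: ¬◇□p is T, ¬p is T. ✓
w4: ¬◇□p is T, ¬p is F. ✗
w5: ¬◇□p is T, ¬p is T. ✓
w6: ¬◇□p is T, ¬p is T. ✓
w7: ¬◇□p is F, ¬p is T. ✓
Satisfying worlds: {w0, w2, w3, w5, w6, w7}.

6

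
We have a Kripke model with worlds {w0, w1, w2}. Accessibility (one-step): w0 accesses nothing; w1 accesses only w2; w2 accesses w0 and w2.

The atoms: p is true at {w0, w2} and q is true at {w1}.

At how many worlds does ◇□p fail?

1

w0: no successors, so ◇□p fails. ✗
w1: successors {w2}; □p there: w2:T. ✓
w2: successors {w0, w2}; □p there: w0:T, w2:T. ✓
Satisfying worlds: {w1, w2}.
So ◇□p fails at the other 1 world.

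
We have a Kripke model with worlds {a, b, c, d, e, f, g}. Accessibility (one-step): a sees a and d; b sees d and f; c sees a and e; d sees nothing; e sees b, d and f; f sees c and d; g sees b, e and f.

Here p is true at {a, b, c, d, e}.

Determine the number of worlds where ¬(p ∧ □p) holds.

4

a: p ∧ □p is T. ✗
b: p ∧ □p is F. ✓
c: p ∧ □p is T. ✗
d: p ∧ □p is T. ✗
e: p ∧ □p is F. ✓
f: p ∧ □p is F. ✓
g: p ∧ □p is F. ✓
Satisfying worlds: {b, e, f, g}.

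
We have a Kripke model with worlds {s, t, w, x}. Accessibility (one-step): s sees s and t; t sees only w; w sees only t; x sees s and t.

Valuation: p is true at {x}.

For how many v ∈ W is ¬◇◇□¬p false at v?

s: ◇◇□¬p is T. ✗
t: ◇◇□¬p is T. ✗
w: ◇◇□¬p is T. ✗
x: ◇◇□¬p is T. ✗
Satisfying worlds: ∅.
So ¬◇◇□¬p fails at the other 4 worlds.

4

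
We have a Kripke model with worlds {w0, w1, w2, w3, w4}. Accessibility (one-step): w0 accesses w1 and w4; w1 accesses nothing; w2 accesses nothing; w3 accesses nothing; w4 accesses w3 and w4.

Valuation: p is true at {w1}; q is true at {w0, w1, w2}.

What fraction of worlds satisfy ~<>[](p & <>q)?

w0: <>[](p & <>q) is T. ✗
w1: <>[](p & <>q) is F. ✓
w2: <>[](p & <>q) is F. ✓
w3: <>[](p & <>q) is F. ✓
w4: <>[](p & <>q) is T. ✗
That's 3 of 5 worlds, so 3/5.

3/5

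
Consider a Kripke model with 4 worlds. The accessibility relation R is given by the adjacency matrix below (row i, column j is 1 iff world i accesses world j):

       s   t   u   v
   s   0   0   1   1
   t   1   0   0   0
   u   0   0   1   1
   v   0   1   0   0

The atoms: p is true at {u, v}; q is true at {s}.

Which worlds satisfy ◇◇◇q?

s: successors {u, v}; ◇◇q there: u:F, v:T. ✓
t: successors {s}; ◇◇q there: s:F. ✗
u: successors {u, v}; ◇◇q there: u:F, v:T. ✓
v: successors {t}; ◇◇q there: t:F. ✗

{s, u}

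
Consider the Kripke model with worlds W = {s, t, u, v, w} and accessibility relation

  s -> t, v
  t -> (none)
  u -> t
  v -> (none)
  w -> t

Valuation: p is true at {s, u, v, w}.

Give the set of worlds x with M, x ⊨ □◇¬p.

{t, v}

s: successors {t, v}; ◇¬p there: t:F, v:F. ✗
t: no successors, so □◇¬p holds vacuously. ✓
u: successors {t}; ◇¬p there: t:F. ✗
v: no successors, so □◇¬p holds vacuously. ✓
w: successors {t}; ◇¬p there: t:F. ✗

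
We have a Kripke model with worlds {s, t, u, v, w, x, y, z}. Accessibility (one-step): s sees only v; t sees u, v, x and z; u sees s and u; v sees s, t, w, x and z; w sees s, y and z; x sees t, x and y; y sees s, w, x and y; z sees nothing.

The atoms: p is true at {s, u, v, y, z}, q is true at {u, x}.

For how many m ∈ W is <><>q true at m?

7

s: successors {v}; <>q there: v:T. ✓
t: successors {u, v, x, z}; <>q there: u:T, v:T, x:T, z:F. ✓
u: successors {s, u}; <>q there: s:F, u:T. ✓
v: successors {s, t, w, x, z}; <>q there: s:F, t:T, w:F, x:T, z:F. ✓
w: successors {s, y, z}; <>q there: s:F, y:T, z:F. ✓
x: successors {t, x, y}; <>q there: t:T, x:T, y:T. ✓
y: successors {s, w, x, y}; <>q there: s:F, w:F, x:T, y:T. ✓
z: no successors, so <><>q fails. ✗
Satisfying worlds: {s, t, u, v, w, x, y}.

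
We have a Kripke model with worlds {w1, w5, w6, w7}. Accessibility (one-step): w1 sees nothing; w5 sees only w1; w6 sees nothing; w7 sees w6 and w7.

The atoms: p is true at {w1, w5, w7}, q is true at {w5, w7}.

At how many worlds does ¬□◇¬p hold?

2

w1: □◇¬p is T. ✗
w5: □◇¬p is F. ✓
w6: □◇¬p is T. ✗
w7: □◇¬p is F. ✓
Satisfying worlds: {w5, w7}.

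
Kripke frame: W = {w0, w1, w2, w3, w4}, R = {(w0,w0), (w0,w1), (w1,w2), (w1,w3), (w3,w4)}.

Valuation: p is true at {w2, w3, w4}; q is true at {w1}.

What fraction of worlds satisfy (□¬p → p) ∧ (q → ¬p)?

4/5

w0: □¬p → p is F, q → ¬p is T. ✗
w1: □¬p → p is T, q → ¬p is T. ✓
w2: □¬p → p is T, q → ¬p is T. ✓
w3: □¬p → p is T, q → ¬p is T. ✓
w4: □¬p → p is T, q → ¬p is T. ✓
That's 4 of 5 worlds, so 4/5.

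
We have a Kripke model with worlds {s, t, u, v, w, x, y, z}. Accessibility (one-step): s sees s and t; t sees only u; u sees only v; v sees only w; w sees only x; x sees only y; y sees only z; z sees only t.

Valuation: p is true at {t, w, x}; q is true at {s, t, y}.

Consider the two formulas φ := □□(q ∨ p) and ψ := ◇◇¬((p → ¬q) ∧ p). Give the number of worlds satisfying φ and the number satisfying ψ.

4 and 6

For □□(q ∨ p):
s: successors {s, t}; □(q ∨ p) there: s:T, t:F. ✗
t: successors {u}; □(q ∨ p) there: u:F. ✗
u: successors {v}; □(q ∨ p) there: v:T. ✓
v: successors {w}; □(q ∨ p) there: w:T. ✓
w: successors {x}; □(q ∨ p) there: x:T. ✓
x: successors {y}; □(q ∨ p) there: y:F. ✗
y: successors {z}; □(q ∨ p) there: z:T. ✓
z: successors {t}; □(q ∨ p) there: t:F. ✗
— 4 worlds.
For ◇◇¬((p → ¬q) ∧ p):
s: successors {s, t}; ◇¬((p → ¬q) ∧ p) there: s:T, t:T. ✓
t: successors {u}; ◇¬((p → ¬q) ∧ p) there: u:T. ✓
u: successors {v}; ◇¬((p → ¬q) ∧ p) there: v:F. ✗
v: successors {w}; ◇¬((p → ¬q) ∧ p) there: w:F. ✗
w: successors {x}; ◇¬((p → ¬q) ∧ p) there: x:T. ✓
x: successors {y}; ◇¬((p → ¬q) ∧ p) there: y:T. ✓
y: successors {z}; ◇¬((p → ¬q) ∧ p) there: z:T. ✓
z: successors {t}; ◇¬((p → ¬q) ∧ p) there: t:T. ✓
— 6 worlds.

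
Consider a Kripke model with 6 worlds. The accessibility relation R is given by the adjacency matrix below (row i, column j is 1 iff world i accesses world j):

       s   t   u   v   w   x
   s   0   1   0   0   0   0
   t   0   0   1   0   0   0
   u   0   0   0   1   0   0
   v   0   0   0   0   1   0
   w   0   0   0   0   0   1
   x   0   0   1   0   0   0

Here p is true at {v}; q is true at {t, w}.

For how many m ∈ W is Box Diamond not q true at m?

5

s: successors {t}; Diamond not q there: t:T. ✓
t: successors {u}; Diamond not q there: u:T. ✓
u: successors {v}; Diamond not q there: v:F. ✗
v: successors {w}; Diamond not q there: w:T. ✓
w: successors {x}; Diamond not q there: x:T. ✓
x: successors {u}; Diamond not q there: u:T. ✓
Satisfying worlds: {s, t, v, w, x}.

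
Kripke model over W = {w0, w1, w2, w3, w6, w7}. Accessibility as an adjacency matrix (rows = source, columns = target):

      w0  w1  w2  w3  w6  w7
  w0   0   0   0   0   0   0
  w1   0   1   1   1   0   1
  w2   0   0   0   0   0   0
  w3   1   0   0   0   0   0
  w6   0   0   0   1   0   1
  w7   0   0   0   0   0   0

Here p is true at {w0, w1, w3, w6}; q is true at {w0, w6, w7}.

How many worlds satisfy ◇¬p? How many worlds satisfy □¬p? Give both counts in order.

2 and 3

For ◇¬p:
w0: no successors, so ◇¬p fails. ✗
w1: successors {w1, w2, w3, w7}; ¬p there: w1:F, w2:T, w3:F, w7:T. ✓
w2: no successors, so ◇¬p fails. ✗
w3: successors {w0}; ¬p there: w0:F. ✗
w6: successors {w3, w7}; ¬p there: w3:F, w7:T. ✓
w7: no successors, so ◇¬p fails. ✗
— 2 worlds.
For □¬p:
w0: no successors, so □¬p holds vacuously. ✓
w1: successors {w1, w2, w3, w7}; ¬p there: w1:F, w2:T, w3:F, w7:T. ✗
w2: no successors, so □¬p holds vacuously. ✓
w3: successors {w0}; ¬p there: w0:F. ✗
w6: successors {w3, w7}; ¬p there: w3:F, w7:T. ✗
w7: no successors, so □¬p holds vacuously. ✓
— 3 worlds.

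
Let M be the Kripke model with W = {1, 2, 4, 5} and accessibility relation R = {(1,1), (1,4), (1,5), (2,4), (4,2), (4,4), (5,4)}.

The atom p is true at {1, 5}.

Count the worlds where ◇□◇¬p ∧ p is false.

2

1: ◇□◇¬p is T, p is T. ✓
2: ◇□◇¬p is T, p is F. ✗
4: ◇□◇¬p is T, p is F. ✗
5: ◇□◇¬p is T, p is T. ✓
Satisfying worlds: {1, 5}.
So ◇□◇¬p ∧ p fails at the other 2 worlds.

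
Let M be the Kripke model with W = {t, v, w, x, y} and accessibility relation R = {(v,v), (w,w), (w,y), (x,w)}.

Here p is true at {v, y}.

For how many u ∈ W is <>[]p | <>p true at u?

2

t: <>[]p is F, <>p is F. ✗
v: <>[]p is T, <>p is T. ✓
w: <>[]p is T, <>p is T. ✓
x: <>[]p is F, <>p is F. ✗
y: <>[]p is F, <>p is F. ✗
Satisfying worlds: {v, w}.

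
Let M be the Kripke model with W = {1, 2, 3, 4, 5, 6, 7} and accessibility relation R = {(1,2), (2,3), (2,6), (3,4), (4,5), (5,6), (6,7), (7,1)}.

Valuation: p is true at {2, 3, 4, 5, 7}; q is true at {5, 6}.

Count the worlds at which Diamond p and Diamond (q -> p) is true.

1: Diamond p is T, Diamond (q -> p) is T. ✓
2: Diamond p is T, Diamond (q -> p) is T. ✓
3: Diamond p is T, Diamond (q -> p) is T. ✓
4: Diamond p is T, Diamond (q -> p) is T. ✓
5: Diamond p is F, Diamond (q -> p) is F. ✗
6: Diamond p is T, Diamond (q -> p) is T. ✓
7: Diamond p is F, Diamond (q -> p) is T. ✗
Satisfying worlds: {1, 2, 3, 4, 6}.

5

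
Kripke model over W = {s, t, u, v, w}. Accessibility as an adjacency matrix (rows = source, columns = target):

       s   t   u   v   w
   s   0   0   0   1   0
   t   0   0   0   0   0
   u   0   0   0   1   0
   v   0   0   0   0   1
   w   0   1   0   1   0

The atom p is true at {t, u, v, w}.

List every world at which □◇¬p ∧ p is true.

{t}

s: □◇¬p is F, p is F. ✗
t: □◇¬p is T, p is T. ✓
u: □◇¬p is F, p is T. ✗
v: □◇¬p is F, p is T. ✗
w: □◇¬p is F, p is T. ✗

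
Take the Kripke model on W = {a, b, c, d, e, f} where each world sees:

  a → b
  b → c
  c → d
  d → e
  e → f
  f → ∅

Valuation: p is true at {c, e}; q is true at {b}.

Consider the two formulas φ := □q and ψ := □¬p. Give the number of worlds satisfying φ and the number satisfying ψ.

2 and 4

For □q:
a: successors {b}; q there: b:T. ✓
b: successors {c}; q there: c:F. ✗
c: successors {d}; q there: d:F. ✗
d: successors {e}; q there: e:F. ✗
e: successors {f}; q there: f:F. ✗
f: no successors, so □q holds vacuously. ✓
— 2 worlds.
For □¬p:
a: successors {b}; ¬p there: b:T. ✓
b: successors {c}; ¬p there: c:F. ✗
c: successors {d}; ¬p there: d:T. ✓
d: successors {e}; ¬p there: e:F. ✗
e: successors {f}; ¬p there: f:T. ✓
f: no successors, so □¬p holds vacuously. ✓
— 4 worlds.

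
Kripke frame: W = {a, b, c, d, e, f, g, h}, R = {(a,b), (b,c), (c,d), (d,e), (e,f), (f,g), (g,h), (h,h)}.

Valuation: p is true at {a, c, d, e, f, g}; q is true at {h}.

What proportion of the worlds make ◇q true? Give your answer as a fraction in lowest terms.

1/4

a: successors {b}; q there: b:F. ✗
b: successors {c}; q there: c:F. ✗
c: successors {d}; q there: d:F. ✗
d: successors {e}; q there: e:F. ✗
e: successors {f}; q there: f:F. ✗
f: successors {g}; q there: g:F. ✗
g: successors {h}; q there: h:T. ✓
h: successors {h}; q there: h:T. ✓
That's 2 of 8 worlds, so 2/8 = 1/4.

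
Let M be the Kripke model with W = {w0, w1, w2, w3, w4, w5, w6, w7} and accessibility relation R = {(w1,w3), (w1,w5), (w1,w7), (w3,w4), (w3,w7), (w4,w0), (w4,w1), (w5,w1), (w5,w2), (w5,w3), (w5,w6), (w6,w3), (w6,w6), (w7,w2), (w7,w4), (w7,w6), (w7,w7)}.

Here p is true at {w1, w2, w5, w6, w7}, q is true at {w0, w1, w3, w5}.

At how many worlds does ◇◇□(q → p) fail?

2

w0: no successors, so ◇◇□(q → p) fails. ✗
w1: successors {w3, w5, w7}; ◇□(q → p) there: w3:T, w5:T, w7:T. ✓
w2: no successors, so ◇◇□(q → p) fails. ✗
w3: successors {w4, w7}; ◇□(q → p) there: w4:T, w7:T. ✓
w4: successors {w0, w1}; ◇□(q → p) there: w0:F, w1:T. ✓
w5: successors {w1, w2, w3, w6}; ◇□(q → p) there: w1:T, w2:F, w3:T, w6:T. ✓
w6: successors {w3, w6}; ◇□(q → p) there: w3:T, w6:T. ✓
w7: successors {w2, w4, w6, w7}; ◇□(q → p) there: w2:F, w4:T, w6:T, w7:T. ✓
Satisfying worlds: {w1, w3, w4, w5, w6, w7}.
So ◇◇□(q → p) fails at the other 2 worlds.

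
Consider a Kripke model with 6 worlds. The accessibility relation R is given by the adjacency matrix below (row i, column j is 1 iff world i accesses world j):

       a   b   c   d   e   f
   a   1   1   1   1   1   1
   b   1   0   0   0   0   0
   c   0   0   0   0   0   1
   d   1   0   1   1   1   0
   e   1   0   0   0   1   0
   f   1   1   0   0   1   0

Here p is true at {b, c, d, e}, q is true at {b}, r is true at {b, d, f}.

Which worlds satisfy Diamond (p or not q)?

{a, b, c, d, e, f}

a: successors {a, b, c, d, e, f}; p or not q there: a:T, b:T, c:T, d:T, e:T, f:T. ✓
b: successors {a}; p or not q there: a:T. ✓
c: successors {f}; p or not q there: f:T. ✓
d: successors {a, c, d, e}; p or not q there: a:T, c:T, d:T, e:T. ✓
e: successors {a, e}; p or not q there: a:T, e:T. ✓
f: successors {a, b, e}; p or not q there: a:T, b:T, e:T. ✓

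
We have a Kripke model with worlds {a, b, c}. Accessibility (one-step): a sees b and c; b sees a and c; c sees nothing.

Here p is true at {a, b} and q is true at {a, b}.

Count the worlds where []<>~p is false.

a: successors {b, c}; <>~p there: b:T, c:F. ✗
b: successors {a, c}; <>~p there: a:T, c:F. ✗
c: no successors, so []<>~p holds vacuously. ✓
Satisfying worlds: {c}.
So []<>~p fails at the other 2 worlds.

2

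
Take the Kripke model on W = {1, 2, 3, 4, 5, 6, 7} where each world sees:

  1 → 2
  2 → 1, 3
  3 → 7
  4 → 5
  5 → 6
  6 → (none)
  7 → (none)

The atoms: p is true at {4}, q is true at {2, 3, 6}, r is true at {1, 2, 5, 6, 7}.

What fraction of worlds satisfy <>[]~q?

1: successors {2}; []~q there: 2:F. ✗
2: successors {1, 3}; []~q there: 1:F, 3:T. ✓
3: successors {7}; []~q there: 7:T. ✓
4: successors {5}; []~q there: 5:F. ✗
5: successors {6}; []~q there: 6:T. ✓
6: no successors, so <>[]~q fails. ✗
7: no successors, so <>[]~q fails. ✗
That's 3 of 7 worlds, so 3/7.

3/7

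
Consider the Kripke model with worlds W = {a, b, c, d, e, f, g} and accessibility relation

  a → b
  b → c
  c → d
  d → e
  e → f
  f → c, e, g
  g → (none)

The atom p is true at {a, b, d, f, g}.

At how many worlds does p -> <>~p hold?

a: p is T, <>~p is F. ✗
b: p is T, <>~p is T. ✓
c: p is F, <>~p is F. ✓
d: p is T, <>~p is T. ✓
e: p is F, <>~p is F. ✓
f: p is T, <>~p is T. ✓
g: p is T, <>~p is F. ✗
Satisfying worlds: {b, c, d, e, f}.

5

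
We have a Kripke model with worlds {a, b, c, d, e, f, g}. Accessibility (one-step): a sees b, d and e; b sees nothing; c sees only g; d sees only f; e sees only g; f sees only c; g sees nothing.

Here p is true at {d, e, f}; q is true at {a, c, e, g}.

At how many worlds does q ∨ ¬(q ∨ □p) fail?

a: q is T, ¬(q ∨ □p) is F. ✓
b: q is F, ¬(q ∨ □p) is F. ✗
c: q is T, ¬(q ∨ □p) is F. ✓
d: q is F, ¬(q ∨ □p) is F. ✗
e: q is T, ¬(q ∨ □p) is F. ✓
f: q is F, ¬(q ∨ □p) is T. ✓
g: q is T, ¬(q ∨ □p) is F. ✓
Satisfying worlds: {a, c, e, f, g}.
So q ∨ ¬(q ∨ □p) fails at the other 2 worlds.

2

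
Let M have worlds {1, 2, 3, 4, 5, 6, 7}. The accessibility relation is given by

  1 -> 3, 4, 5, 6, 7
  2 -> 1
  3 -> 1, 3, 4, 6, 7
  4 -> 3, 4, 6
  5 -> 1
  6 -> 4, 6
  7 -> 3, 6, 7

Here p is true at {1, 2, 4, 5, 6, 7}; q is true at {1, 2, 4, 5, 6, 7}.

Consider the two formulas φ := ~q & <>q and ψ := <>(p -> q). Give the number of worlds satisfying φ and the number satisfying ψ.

1 and 7

For ~q & <>q:
1: ~q is F, <>q is T. ✗
2: ~q is F, <>q is T. ✗
3: ~q is T, <>q is T. ✓
4: ~q is F, <>q is T. ✗
5: ~q is F, <>q is T. ✗
6: ~q is F, <>q is T. ✗
7: ~q is F, <>q is T. ✗
— 1 world.
For <>(p -> q):
1: successors {3, 4, 5, 6, 7}; p -> q there: 3:T, 4:T, 5:T, 6:T, 7:T. ✓
2: successors {1}; p -> q there: 1:T. ✓
3: successors {1, 3, 4, 6, 7}; p -> q there: 1:T, 3:T, 4:T, 6:T, 7:T. ✓
4: successors {3, 4, 6}; p -> q there: 3:T, 4:T, 6:T. ✓
5: successors {1}; p -> q there: 1:T. ✓
6: successors {4, 6}; p -> q there: 4:T, 6:T. ✓
7: successors {3, 6, 7}; p -> q there: 3:T, 6:T, 7:T. ✓
— 7 worlds.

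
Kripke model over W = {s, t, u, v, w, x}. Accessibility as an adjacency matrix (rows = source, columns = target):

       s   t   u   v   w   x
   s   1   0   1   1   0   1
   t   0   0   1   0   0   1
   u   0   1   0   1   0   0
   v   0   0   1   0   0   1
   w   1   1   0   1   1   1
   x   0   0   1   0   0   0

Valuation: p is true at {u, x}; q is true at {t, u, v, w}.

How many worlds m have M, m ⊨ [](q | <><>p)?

s: successors {s, u, v, x}; q | <><>p there: s:T, u:T, v:T, x:F. ✗
t: successors {u, x}; q | <><>p there: u:T, x:F. ✗
u: successors {t, v}; q | <><>p there: t:T, v:T. ✓
v: successors {u, x}; q | <><>p there: u:T, x:F. ✗
w: successors {s, t, v, w, x}; q | <><>p there: s:T, t:T, v:T, w:T, x:F. ✗
x: successors {u}; q | <><>p there: u:T. ✓
Satisfying worlds: {u, x}.

2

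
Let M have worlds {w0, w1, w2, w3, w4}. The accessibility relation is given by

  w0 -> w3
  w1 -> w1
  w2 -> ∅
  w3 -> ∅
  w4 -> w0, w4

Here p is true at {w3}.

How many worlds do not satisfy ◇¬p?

3

w0: successors {w3}; ¬p there: w3:F. ✗
w1: successors {w1}; ¬p there: w1:T. ✓
w2: no successors, so ◇¬p fails. ✗
w3: no successors, so ◇¬p fails. ✗
w4: successors {w0, w4}; ¬p there: w0:T, w4:T. ✓
Satisfying worlds: {w1, w4}.
So ◇¬p fails at the other 3 worlds.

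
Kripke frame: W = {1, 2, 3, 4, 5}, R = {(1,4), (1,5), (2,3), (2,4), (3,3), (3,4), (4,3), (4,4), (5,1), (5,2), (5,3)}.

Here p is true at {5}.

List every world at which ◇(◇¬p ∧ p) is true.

{1}

1: successors {4, 5}; ◇¬p ∧ p there: 4:F, 5:T. ✓
2: successors {3, 4}; ◇¬p ∧ p there: 3:F, 4:F. ✗
3: successors {3, 4}; ◇¬p ∧ p there: 3:F, 4:F. ✗
4: successors {3, 4}; ◇¬p ∧ p there: 3:F, 4:F. ✗
5: successors {1, 2, 3}; ◇¬p ∧ p there: 1:F, 2:F, 3:F. ✗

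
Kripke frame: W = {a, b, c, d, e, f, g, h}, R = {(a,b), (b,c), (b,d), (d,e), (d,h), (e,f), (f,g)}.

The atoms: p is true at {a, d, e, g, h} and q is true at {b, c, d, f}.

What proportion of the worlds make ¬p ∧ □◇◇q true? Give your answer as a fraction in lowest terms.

a: ¬p is F, □◇◇q is F. ✗
b: ¬p is T, □◇◇q is F. ✗
c: ¬p is T, □◇◇q is T. ✓
d: ¬p is F, □◇◇q is F. ✗
e: ¬p is F, □◇◇q is F. ✗
f: ¬p is T, □◇◇q is F. ✗
g: ¬p is F, □◇◇q is T. ✗
h: ¬p is F, □◇◇q is T. ✗
That's 1 of 8 worlds, so 1/8.

1/8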